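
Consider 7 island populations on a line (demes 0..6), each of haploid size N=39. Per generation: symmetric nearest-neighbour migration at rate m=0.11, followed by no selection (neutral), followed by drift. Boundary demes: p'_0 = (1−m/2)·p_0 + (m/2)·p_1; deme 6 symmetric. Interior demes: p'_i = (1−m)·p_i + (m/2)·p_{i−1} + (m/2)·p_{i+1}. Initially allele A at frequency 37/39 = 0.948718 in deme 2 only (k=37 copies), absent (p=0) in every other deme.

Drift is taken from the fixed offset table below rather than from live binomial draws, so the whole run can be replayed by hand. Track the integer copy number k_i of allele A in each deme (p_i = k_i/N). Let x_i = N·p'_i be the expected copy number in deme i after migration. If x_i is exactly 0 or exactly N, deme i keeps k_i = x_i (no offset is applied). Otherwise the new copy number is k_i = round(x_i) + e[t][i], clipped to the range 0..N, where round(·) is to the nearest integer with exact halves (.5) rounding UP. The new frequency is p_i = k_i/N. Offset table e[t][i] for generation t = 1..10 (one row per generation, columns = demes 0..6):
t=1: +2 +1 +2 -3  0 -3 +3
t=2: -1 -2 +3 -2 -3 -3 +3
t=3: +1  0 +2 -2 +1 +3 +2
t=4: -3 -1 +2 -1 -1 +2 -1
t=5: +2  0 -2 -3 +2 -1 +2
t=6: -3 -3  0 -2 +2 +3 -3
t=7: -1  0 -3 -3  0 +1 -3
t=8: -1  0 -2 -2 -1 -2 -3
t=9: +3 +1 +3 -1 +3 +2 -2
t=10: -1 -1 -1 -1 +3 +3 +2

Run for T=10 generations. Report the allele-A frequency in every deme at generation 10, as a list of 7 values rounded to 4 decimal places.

[0.0513, 0.1282, 0.3590, 0.0000, 0.2308, 0.1795, 0.0513]

t=0: k=[0 0 37 0 0 0 0]
t=1: x=[0.0000 2.0350 32.9300 2.0350 0.0000 0.0000 0.0000] k=[0 3 35 0 0 0 0]
t=2: x=[0.1650 4.5950 31.3150 1.9250 0.0000 0.0000 0.0000] k=[0 3 34 0 0 0 0]
t=3: x=[0.1650 4.5400 30.4250 1.8700 0.0000 0.0000 0.0000] k=[1 5 32 0 0 0 0]
t=4: x=[1.2200 6.2650 28.7550 1.7600 0.0000 0.0000 0.0000] k=[0 5 31 1 0 0 0]
t=5: x=[0.2750 6.1550 27.9200 2.5950 0.0550 0.0000 0.0000] k=[2 6 26 0 2 0 0]
t=6: x=[2.2200 6.8800 23.4700 1.5400 1.7800 0.1100 0.0000] k=[0 4 23 0 4 3 0]
t=7: x=[0.2200 4.8250 20.6900 1.4850 3.7250 2.8900 0.1650] k=[0 5 18 0 4 4 0]
t=8: x=[0.2750 5.4400 16.2950 1.2100 3.7800 3.7800 0.2200] k=[0 5 14 0 3 2 0]
t=9: x=[0.2750 5.2200 12.7350 0.9350 2.7800 1.9450 0.1100] k=[3 6 16 0 6 4 0]
t=10: x=[3.1650 6.3850 14.5700 1.2100 5.5600 3.8900 0.2200] k=[2 5 14 0 9 7 2]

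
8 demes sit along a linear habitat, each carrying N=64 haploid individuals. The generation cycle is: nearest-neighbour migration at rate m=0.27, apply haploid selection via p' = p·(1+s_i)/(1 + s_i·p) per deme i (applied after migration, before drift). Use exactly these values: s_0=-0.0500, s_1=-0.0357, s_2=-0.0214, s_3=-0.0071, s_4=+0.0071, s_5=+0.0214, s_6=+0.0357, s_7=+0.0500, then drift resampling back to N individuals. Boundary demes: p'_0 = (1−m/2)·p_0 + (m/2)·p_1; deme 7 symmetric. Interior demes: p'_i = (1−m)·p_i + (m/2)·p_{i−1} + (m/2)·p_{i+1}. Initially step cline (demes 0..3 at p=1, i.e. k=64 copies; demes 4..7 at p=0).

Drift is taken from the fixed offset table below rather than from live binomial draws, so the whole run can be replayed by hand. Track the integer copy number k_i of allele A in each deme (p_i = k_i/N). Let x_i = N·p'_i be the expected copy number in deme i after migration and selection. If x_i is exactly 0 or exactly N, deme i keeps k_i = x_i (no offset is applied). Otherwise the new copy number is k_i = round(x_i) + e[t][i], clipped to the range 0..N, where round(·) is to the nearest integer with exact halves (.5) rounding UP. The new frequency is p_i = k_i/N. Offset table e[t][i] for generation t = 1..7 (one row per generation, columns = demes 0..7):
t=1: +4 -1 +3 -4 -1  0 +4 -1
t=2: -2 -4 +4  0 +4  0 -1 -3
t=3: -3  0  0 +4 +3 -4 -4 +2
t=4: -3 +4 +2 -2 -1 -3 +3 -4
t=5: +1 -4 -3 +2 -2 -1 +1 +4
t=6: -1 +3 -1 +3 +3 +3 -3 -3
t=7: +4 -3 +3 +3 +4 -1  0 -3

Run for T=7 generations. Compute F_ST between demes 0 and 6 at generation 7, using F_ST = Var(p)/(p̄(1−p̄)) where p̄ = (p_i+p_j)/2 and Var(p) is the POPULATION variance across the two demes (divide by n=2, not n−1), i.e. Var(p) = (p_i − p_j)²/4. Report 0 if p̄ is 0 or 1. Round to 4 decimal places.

t=0: k=[64 64 64 64 0 0 0 0]
t=1: x=[64.0000 64.0000 64.0000 55.3066 8.6930 0.0000 0.0000 0.0000] k=[64 64 64 51 8 0 0 0]
t=2: x=[64.0000 64.0000 62.2077 46.8607 12.7973 1.1027 0.0000 0.0000] k=[64 64 64 47 17 1 0 0]
t=3: x=[64.0000 64.0000 61.6567 45.1504 18.9843 3.0866 0.1398 0.0000] k=[64 64 62 49 22 0 0 0]
t=4: x=[64.0000 63.7200 60.4430 47.0213 22.7787 3.0305 0.0000 0.0000] k=[64 64 62 45 22 0 0 0]
t=5: x=[64.0000 63.7200 59.8926 44.0924 22.2376 3.0305 0.0000 0.0000] k=[64 60 57 46 20 2 0 0]
t=6: x=[63.4318 60.0009 55.7660 43.8768 21.1801 4.2431 0.2796 0.0000] k=[62 63 55 47 24 7 0 0]
t=7: x=[62.0398 61.7059 54.8314 44.8796 24.9176 8.5049 0.9782 0.0000] k=[64 59 58 48 29 8 1 0]

0.9692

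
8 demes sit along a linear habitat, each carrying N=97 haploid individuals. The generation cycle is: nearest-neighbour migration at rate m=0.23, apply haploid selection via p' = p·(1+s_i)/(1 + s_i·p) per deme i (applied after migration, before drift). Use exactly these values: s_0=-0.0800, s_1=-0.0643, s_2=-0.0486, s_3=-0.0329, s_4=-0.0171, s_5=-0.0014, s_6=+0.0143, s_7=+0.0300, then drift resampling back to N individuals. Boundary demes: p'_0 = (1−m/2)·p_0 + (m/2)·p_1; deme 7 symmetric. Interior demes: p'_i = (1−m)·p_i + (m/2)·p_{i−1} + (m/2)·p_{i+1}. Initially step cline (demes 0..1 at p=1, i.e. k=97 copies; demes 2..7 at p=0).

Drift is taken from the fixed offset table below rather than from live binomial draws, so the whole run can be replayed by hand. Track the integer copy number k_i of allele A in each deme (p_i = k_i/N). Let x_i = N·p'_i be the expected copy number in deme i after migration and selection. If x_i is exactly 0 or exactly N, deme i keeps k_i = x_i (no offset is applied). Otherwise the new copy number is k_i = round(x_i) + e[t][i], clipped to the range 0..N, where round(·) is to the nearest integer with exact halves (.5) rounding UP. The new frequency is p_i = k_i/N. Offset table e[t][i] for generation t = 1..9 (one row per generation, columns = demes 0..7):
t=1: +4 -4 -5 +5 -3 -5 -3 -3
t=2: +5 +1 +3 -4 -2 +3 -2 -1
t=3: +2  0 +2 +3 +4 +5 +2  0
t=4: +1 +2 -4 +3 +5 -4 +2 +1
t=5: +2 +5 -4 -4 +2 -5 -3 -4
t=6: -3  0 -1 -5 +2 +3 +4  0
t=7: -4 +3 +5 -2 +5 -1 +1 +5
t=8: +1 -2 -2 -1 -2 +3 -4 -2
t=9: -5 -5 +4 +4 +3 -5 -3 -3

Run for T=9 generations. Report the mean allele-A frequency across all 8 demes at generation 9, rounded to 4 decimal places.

t=0: k=[97 97 0 0 0 0 0 0]
t=1: x=[97.0000 85.1719 10.6725 0.0000 0.0000 0.0000 0.0000 0.0000] k=[97 81 6 0 0 0 0 0]
t=2: x=[95.0033 73.0361 13.3510 0.6675 0.0000 0.0000 0.0000 0.0000] k=[97 74 16 0 0 0 0 0]
t=3: x=[94.1318 68.6605 20.0267 1.7806 0.0000 0.0000 0.0000 0.0000] k=[96 69 22 5 0 0 0 0]
t=4: x=[92.5544 65.2983 24.5259 6.1835 0.5652 0.0000 0.0000 0.0000] k=[94 67 21 9 6 0 0 0]
t=5: x=[90.4003 63.3701 23.9989 9.7380 5.5638 0.6890 0.0000 0.0000] k=[92 68 20 6 8 0 0 0]
t=6: x=[88.6235 63.8044 23.0238 7.6023 6.7410 0.9187 0.0000 0.0000] k=[86 64 22 3 9 4 0 0]
t=7: x=[82.4697 60.1947 23.7404 5.6931 7.6131 4.1095 0.4665 0.0000] k=[78 63 29 4 13 3 1 0]
t=8: x=[74.8837 59.2950 29.0119 7.6703 10.6504 3.9147 1.1308 0.1184] k=[76 57 27 7 9 7 0 0]
t=9: x=[72.3120 54.1519 27.1650 9.2464 8.4066 6.4166 0.8164 0.0000] k=[67 49 31 13 11 1 0 0]

0.2216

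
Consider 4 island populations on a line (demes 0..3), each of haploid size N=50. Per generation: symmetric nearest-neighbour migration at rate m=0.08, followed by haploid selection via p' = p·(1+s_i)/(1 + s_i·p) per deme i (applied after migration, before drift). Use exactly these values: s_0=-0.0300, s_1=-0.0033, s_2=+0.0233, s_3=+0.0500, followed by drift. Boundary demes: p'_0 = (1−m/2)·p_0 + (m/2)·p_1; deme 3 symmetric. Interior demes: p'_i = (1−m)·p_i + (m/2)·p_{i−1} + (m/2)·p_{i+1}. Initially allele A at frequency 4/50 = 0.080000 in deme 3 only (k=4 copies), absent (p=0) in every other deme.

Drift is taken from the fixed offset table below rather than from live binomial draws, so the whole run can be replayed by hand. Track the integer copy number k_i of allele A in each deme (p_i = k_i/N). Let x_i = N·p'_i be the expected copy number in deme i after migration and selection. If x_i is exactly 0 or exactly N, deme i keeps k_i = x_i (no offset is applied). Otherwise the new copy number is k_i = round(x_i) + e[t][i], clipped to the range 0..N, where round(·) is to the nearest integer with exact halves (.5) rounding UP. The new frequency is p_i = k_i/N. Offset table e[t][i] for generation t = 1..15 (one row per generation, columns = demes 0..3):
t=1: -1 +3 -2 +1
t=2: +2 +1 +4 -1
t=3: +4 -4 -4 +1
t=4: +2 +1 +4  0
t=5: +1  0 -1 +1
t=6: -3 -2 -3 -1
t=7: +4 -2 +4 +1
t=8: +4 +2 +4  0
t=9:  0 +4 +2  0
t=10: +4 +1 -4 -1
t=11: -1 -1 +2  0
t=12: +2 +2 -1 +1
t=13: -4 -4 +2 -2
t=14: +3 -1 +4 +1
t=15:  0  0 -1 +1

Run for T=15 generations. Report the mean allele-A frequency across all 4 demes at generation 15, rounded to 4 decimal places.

t=0: k=[0 0 0 4]
t=1: x=[0.0000 0.0000 0.1637 4.0166] k=[0 0 0 5]
t=2: x=[0.0000 0.0000 0.2046 5.0159] k=[0 0 4 4]
t=3: x=[0.0000 0.1595 3.9225 4.1833] k=[0 0 0 5]
t=4: x=[0.0000 0.0000 0.2046 5.0159] k=[0 0 4 5]
t=5: x=[0.0000 0.1595 3.9632 5.1823] k=[0 0 3 6]
t=6: x=[0.0000 0.1196 3.0656 6.1379] k=[0 0 0 5]
t=7: x=[0.0000 0.0000 0.2046 5.0159] k=[0 0 4 6]
t=8: x=[0.0000 0.1595 4.0040 6.1794] k=[0 2 8 6]
t=9: x=[0.0776 2.1532 7.8309 6.3454] k=[0 6 10 6]
t=10: x=[0.2328 5.9028 9.8611 6.4284] k=[4 7 6 5]
t=11: x=[4.0063 6.8205 6.1227 5.2655] k=[3 6 8 5]
t=12: x=[3.0321 5.9427 7.9528 5.3486] k=[5 8 7 6]
t=13: x=[4.9817 7.8182 7.1398 6.3039] k=[1 4 9 4]
t=14: x=[1.0871 4.0676 8.7653 4.3916] k=[4 3 13 5]
t=15: x=[3.8503 3.4294 12.4946 5.5564] k=[4 3 11 7]

0.1250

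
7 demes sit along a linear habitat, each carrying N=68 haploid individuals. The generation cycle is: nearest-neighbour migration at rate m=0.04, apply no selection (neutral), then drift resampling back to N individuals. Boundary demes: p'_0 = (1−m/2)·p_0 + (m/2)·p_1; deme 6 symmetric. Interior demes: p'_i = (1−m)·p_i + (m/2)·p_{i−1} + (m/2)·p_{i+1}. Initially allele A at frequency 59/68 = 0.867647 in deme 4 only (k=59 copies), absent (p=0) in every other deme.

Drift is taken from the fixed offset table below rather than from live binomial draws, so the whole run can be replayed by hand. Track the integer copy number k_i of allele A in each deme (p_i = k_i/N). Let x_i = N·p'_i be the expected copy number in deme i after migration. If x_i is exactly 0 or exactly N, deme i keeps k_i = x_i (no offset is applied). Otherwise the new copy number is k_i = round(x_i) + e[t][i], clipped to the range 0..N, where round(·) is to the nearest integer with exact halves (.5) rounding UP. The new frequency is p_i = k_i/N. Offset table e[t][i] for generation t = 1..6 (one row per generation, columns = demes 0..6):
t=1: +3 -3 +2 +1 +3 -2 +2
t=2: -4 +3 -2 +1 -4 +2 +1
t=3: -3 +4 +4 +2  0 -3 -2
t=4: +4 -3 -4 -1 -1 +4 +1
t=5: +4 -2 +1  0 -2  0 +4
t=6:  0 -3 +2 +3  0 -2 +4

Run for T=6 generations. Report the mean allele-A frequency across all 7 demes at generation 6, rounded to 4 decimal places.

t=0: k=[0 0 0 0 59 0 0]
t=1: x=[0.0000 0.0000 0.0000 1.1800 56.6400 1.1800 0.0000] k=[0 0 0 2 60 0 0]
t=2: x=[0.0000 0.0000 0.0400 3.1200 57.6400 1.2000 0.0000] k=[0 0 0 4 54 3 0]
t=3: x=[0.0000 0.0000 0.0800 4.9200 51.9800 3.9600 0.0600] k=[0 0 4 7 52 1 0]
t=4: x=[0.0000 0.0800 3.9800 7.8400 50.0800 2.0000 0.0200] k=[0 0 0 7 49 6 1]
t=5: x=[0.0000 0.0000 0.1400 7.7000 47.3000 6.7600 1.1000] k=[0 0 1 8 45 7 5]
t=6: x=[0.0000 0.0200 1.1200 8.6000 43.5000 7.7200 5.0400] k=[0 0 3 12 44 6 9]

0.1555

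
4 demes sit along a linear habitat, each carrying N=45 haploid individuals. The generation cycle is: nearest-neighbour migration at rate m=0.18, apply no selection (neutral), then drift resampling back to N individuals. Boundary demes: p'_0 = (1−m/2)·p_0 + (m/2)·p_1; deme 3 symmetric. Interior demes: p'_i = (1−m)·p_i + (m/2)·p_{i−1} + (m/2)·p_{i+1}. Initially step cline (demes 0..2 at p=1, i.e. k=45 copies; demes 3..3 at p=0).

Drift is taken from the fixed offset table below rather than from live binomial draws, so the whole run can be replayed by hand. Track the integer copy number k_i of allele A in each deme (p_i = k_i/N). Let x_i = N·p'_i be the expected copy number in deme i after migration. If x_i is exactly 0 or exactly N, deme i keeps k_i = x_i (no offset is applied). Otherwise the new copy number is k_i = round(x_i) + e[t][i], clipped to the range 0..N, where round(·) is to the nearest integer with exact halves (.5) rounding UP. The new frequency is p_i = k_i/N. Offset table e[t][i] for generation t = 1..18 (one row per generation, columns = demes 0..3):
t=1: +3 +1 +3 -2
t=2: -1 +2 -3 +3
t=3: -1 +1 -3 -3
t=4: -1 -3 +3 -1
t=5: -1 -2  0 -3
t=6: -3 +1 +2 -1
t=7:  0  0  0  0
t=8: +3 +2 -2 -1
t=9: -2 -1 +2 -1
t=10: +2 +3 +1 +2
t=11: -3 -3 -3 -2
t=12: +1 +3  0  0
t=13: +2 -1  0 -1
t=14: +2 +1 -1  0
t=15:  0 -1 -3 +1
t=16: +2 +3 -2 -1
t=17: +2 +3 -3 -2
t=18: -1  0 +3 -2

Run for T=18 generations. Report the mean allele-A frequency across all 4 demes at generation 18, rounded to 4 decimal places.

0.6889

t=0: k=[45 45 45 0]
t=1: x=[45.0000 45.0000 40.9500 4.0500] k=[45 45 44 2]
t=2: x=[45.0000 44.9100 40.3100 5.7800] k=[45 45 37 9]
t=3: x=[45.0000 44.2800 35.2000 11.5200] k=[45 45 32 9]
t=4: x=[45.0000 43.8300 31.1000 11.0700] k=[45 41 34 10]
t=5: x=[44.6400 40.7300 32.4700 12.1600] k=[44 39 32 9]
t=6: x=[43.5500 38.8200 30.5600 11.0700] k=[41 40 33 10]
t=7: x=[40.9100 39.4600 31.5600 12.0700] k=[41 39 32 12]
t=8: x=[40.8200 38.5500 30.8300 13.8000] k=[44 41 29 13]
t=9: x=[43.7300 40.1900 28.6400 14.4400] k=[42 39 31 13]
t=10: x=[41.7300 38.5500 30.1000 14.6200] k=[44 42 31 17]
t=11: x=[43.8200 41.1900 30.7300 18.2600] k=[41 38 28 16]
t=12: x=[40.7300 37.3700 27.8200 17.0800] k=[42 40 28 17]
t=13: x=[41.8200 39.1000 28.0900 17.9900] k=[44 38 28 17]
t=14: x=[43.4600 37.6400 27.9100 17.9900] k=[45 39 27 18]
t=15: x=[44.4600 38.4600 27.2700 18.8100] k=[44 37 24 20]
t=16: x=[43.3700 36.4600 24.8100 20.3600] k=[45 39 23 19]
t=17: x=[44.4600 38.1000 24.0800 19.3600] k=[45 41 21 17]
t=18: x=[44.6400 39.5600 22.4400 17.3600] k=[44 40 25 15]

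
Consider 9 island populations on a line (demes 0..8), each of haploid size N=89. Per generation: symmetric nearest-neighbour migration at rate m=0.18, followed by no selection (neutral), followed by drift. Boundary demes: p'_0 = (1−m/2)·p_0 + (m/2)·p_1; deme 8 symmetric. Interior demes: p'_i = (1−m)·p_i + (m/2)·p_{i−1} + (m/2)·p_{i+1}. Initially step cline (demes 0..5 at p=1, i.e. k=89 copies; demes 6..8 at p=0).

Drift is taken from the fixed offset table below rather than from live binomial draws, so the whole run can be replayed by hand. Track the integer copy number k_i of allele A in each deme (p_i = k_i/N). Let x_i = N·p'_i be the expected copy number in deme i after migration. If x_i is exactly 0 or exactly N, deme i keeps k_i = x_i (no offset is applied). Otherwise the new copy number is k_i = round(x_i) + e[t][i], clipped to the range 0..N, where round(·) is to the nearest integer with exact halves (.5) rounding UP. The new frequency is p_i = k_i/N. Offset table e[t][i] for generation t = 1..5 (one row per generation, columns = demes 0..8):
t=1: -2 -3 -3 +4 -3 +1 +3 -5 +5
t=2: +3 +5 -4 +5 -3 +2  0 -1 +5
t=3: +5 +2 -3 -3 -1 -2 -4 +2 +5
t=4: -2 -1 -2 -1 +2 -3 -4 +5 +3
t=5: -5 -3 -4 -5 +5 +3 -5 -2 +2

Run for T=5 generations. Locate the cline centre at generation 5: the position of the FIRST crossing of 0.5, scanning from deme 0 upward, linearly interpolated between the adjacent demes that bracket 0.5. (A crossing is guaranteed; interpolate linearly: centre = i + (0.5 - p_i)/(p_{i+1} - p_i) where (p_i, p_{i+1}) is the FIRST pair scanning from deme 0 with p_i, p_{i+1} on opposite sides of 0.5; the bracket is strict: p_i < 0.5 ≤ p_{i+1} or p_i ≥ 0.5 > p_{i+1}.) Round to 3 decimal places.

5.410

t=0: k=[89 89 89 89 89 89 0 0 0]
t=1: x=[89.0000 89.0000 89.0000 89.0000 89.0000 80.9900 8.0100 0.0000 0.0000] k=[89 89 89 89 89 82 11 0 0]
t=2: x=[89.0000 89.0000 89.0000 89.0000 88.3700 76.2400 16.4000 0.9900 0.0000] k=[89 89 89 89 85 78 16 0 0]
t=3: x=[89.0000 89.0000 89.0000 88.6400 84.7300 73.0500 20.1400 1.4400 0.0000] k=[89 89 89 86 84 71 16 3 0]
t=4: x=[89.0000 89.0000 88.7300 86.0900 83.0100 67.2200 19.7800 3.9000 0.2700] k=[89 89 87 85 85 64 16 9 3]
t=5: x=[89.0000 88.8200 87.0000 85.1800 83.1100 61.5700 19.6900 9.0900 3.5400] k=[89 86 83 80 88 65 15 7 6]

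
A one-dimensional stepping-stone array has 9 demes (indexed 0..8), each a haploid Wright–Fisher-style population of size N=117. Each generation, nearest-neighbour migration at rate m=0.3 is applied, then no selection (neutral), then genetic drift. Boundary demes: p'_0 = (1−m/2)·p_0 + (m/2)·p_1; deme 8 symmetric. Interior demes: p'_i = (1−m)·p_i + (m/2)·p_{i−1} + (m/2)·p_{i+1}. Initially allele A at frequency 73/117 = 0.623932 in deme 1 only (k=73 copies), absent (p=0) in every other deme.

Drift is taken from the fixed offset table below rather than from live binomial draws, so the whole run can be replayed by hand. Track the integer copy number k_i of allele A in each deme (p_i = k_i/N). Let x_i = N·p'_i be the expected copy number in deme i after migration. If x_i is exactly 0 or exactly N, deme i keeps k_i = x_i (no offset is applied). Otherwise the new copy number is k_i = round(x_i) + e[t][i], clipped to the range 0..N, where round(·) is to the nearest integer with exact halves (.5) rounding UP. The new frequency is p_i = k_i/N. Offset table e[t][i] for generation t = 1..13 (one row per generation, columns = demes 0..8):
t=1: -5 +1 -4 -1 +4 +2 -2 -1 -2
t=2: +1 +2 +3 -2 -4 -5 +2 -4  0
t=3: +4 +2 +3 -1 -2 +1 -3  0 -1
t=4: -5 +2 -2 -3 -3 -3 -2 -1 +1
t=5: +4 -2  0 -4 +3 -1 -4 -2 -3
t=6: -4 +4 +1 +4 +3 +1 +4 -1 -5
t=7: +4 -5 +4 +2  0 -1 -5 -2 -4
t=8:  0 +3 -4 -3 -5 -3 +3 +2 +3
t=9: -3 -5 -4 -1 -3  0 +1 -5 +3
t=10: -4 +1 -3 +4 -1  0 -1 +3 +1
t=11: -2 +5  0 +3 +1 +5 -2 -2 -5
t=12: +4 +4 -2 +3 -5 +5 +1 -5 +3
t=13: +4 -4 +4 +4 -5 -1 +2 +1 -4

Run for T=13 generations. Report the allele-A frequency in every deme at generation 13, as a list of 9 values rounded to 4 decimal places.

[0.2137, 0.1453, 0.1453, 0.1282, 0.0000, 0.0256, 0.0256, 0.0000, 0.0000]

t=0: k=[0 73 0 0 0 0 0 0 0]
t=1: x=[10.9500 51.1000 10.9500 0.0000 0.0000 0.0000 0.0000 0.0000 0.0000] k=[6 52 7 0 0 0 0 0 0]
t=2: x=[12.9000 38.3500 12.7000 1.0500 0.0000 0.0000 0.0000 0.0000 0.0000] k=[14 40 16 0 0 0 0 0 0]
t=3: x=[17.9000 32.5000 17.2000 2.4000 0.0000 0.0000 0.0000 0.0000 0.0000] k=[22 35 20 1 0 0 0 0 0]
t=4: x=[23.9500 30.8000 19.4000 3.7000 0.1500 0.0000 0.0000 0.0000 0.0000] k=[19 33 17 1 0 0 0 0 0]
t=5: x=[21.1000 28.5000 17.0000 3.2500 0.1500 0.0000 0.0000 0.0000 0.0000] k=[25 27 17 0 3 0 0 0 0]
t=6: x=[25.3000 25.2000 15.9500 3.0000 2.1000 0.4500 0.0000 0.0000 0.0000] k=[21 29 17 7 5 1 0 0 0]
t=7: x=[22.2000 26.0000 17.3000 8.2000 4.7000 1.4500 0.1500 0.0000 0.0000] k=[26 21 21 10 5 0 0 0 0]
t=8: x=[25.2500 21.7500 19.3500 10.9000 5.0000 0.7500 0.0000 0.0000 0.0000] k=[25 25 15 8 0 0 0 0 0]
t=9: x=[25.0000 23.5000 15.4500 7.8500 1.2000 0.0000 0.0000 0.0000 0.0000] k=[22 19 11 7 0 0 0 0 0]
t=10: x=[21.5500 18.2500 11.6000 6.5500 1.0500 0.0000 0.0000 0.0000 0.0000] k=[18 19 9 11 0 0 0 0 0]
t=11: x=[18.1500 17.3500 10.8000 9.0500 1.6500 0.0000 0.0000 0.0000 0.0000] k=[16 22 11 12 3 0 0 0 0]
t=12: x=[16.9000 19.4500 12.8000 10.5000 3.9000 0.4500 0.0000 0.0000 0.0000] k=[21 23 11 14 0 5 0 0 0]
t=13: x=[21.3000 20.9000 13.2500 11.4500 2.8500 3.5000 0.7500 0.0000 0.0000] k=[25 17 17 15 0 3 3 0 0]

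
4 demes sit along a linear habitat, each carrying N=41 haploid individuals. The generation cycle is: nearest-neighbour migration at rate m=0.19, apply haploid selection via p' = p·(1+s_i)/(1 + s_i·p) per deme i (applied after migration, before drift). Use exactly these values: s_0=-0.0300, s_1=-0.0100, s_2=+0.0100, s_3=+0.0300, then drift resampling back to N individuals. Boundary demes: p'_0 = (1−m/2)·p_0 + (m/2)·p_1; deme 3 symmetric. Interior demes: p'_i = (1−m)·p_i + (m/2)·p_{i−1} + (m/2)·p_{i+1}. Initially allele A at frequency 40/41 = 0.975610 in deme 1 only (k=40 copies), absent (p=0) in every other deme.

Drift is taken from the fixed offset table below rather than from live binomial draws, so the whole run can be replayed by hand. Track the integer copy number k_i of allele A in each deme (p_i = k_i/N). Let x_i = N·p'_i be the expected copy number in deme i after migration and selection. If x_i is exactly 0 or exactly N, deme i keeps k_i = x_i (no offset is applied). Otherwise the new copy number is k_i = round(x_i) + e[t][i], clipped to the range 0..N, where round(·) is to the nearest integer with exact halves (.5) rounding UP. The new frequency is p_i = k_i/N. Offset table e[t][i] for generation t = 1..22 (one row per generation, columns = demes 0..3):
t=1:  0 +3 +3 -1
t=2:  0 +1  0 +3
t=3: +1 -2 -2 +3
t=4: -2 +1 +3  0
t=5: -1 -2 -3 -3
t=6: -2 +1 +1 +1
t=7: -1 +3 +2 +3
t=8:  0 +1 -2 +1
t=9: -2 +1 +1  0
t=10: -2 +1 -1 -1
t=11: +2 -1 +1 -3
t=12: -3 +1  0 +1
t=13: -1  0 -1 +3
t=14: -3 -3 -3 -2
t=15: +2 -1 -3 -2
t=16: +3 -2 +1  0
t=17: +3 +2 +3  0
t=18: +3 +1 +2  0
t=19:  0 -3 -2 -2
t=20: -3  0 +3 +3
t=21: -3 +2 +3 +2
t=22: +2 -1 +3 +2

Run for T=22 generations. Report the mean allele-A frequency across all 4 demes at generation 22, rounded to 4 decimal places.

0.3110

t=0: k=[0 40 0 0]
t=1: x=[3.6963 32.3315 3.8344 0.0000] k=[4 35 7 0]
t=2: x=[6.7711 29.3112 9.0651 0.6846] k=[7 30 9 4]
t=3: x=[8.9697 25.7238 10.5980 4.5942] k=[10 24 9 8]
t=4: x=[11.0820 21.1421 10.4071 8.2888] k=[9 22 13 8]
t=5: x=[10.0029 19.8071 13.4698 8.6755] k=[9 18 10 6]
t=6: x=[9.6288 16.2862 10.4573 6.5409] k=[8 17 11 8]
t=7: x=[8.6454 15.4780 11.3666 8.4821] k=[8 18 13 11]
t=8: x=[8.7387 16.4759 13.3745 11.4321] k=[9 17 11 12]
t=9: x=[9.5353 15.5728 11.7482 12.1563] k=[8 17 13 12]
t=10: x=[8.6454 15.6676 13.3745 12.3486] k=[7 17 12 11]
t=11: x=[7.7566 15.4780 12.4662 11.3358] k=[10 14 13 8]
t=12: x=[10.1457 13.4341 12.7071 8.6755] k=[7 14 13 10]
t=13: x=[7.4770 13.1501 12.8978 10.5144] k=[6 13 12 14]
t=14: x=[6.4967 12.1539 12.3708 14.0820] k=[3 9 9 12]
t=15: x=[3.4720 8.3629 9.3567 11.9639] k=[5 7 6 10]
t=16: x=[5.0535 6.6588 6.5294 9.8393] k=[8 5 8 10]
t=17: x=[7.5260 5.5218 7.9687 10.0323] k=[11 8 11 10]
t=18: x=[10.4757 8.5021 10.6985 10.3216] k=[13 10 13 10]
t=19: x=[12.4494 10.4913 12.5164 10.5144] k=[12 7 11 9]
t=20: x=[11.2743 7.7914 10.5076 9.4025] k=[8 8 14 12]
t=21: x=[7.8057 8.5021 13.3294 12.4447] k=[5 11 16 14]
t=22: x=[5.4250 10.8247 15.4306 14.4655] k=[7 10 18 16]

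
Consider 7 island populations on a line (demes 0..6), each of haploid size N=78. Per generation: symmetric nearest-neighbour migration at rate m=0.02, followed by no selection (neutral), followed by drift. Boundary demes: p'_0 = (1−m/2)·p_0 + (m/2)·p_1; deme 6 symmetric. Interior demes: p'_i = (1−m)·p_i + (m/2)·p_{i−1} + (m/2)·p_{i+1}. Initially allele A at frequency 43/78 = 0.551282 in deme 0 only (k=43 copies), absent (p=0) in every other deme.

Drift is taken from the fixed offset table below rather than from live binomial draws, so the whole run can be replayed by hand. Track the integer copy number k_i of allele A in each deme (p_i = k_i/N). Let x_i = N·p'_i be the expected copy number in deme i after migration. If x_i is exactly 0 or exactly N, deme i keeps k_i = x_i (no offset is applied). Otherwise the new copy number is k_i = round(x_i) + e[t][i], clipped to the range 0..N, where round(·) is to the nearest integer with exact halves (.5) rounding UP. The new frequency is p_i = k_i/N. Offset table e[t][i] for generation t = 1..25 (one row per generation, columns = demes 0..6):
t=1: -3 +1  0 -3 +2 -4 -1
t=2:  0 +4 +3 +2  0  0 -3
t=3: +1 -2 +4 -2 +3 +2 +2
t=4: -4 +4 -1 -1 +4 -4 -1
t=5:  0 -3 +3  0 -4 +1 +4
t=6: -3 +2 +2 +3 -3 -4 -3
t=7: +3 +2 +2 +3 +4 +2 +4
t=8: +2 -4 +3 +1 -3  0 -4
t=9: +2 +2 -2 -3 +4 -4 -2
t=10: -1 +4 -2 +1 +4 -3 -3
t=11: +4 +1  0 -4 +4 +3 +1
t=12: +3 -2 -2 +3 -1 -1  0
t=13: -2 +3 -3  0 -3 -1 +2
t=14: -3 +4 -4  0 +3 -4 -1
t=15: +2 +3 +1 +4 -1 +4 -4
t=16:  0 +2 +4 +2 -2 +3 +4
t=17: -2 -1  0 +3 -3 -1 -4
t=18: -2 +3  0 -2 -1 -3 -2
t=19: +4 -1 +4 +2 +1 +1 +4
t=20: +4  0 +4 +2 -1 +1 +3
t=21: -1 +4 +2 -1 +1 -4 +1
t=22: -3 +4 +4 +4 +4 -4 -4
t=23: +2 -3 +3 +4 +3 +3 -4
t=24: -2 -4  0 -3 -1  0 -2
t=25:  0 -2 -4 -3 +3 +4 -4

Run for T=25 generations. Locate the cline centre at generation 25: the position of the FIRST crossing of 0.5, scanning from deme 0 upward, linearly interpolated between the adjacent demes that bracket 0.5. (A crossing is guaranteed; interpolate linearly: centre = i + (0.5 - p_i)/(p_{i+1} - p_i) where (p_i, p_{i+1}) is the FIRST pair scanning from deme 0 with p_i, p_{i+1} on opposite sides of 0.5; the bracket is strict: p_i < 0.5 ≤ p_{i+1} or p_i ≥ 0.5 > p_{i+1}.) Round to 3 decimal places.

t=0: k=[43 0 0 0 0 0 0]
t=1: x=[42.5700 0.4300 0.0000 0.0000 0.0000 0.0000 0.0000] k=[40 1 0 0 0 0 0]
t=2: x=[39.6100 1.3800 0.0100 0.0000 0.0000 0.0000 0.0000] k=[40 5 3 0 0 0 0]
t=3: x=[39.6500 5.3300 2.9900 0.0300 0.0000 0.0000 0.0000] k=[41 3 7 0 0 0 0]
t=4: x=[40.6200 3.4200 6.8900 0.0700 0.0000 0.0000 0.0000] k=[37 7 6 0 0 0 0]
t=5: x=[36.7000 7.2900 5.9500 0.0600 0.0000 0.0000 0.0000] k=[37 4 9 0 0 0 0]
t=6: x=[36.6700 4.3800 8.8600 0.0900 0.0000 0.0000 0.0000] k=[34 6 11 3 0 0 0]
t=7: x=[33.7200 6.3300 10.8700 3.0500 0.0300 0.0000 0.0000] k=[37 8 13 6 4 0 0]
t=8: x=[36.7100 8.3400 12.8800 6.0500 3.9800 0.0400 0.0000] k=[39 4 16 7 1 0 0]
t=9: x=[38.6500 4.4700 15.7900 7.0300 1.0500 0.0100 0.0000] k=[41 6 14 4 5 0 0]
t=10: x=[40.6500 6.4300 13.8200 4.1100 4.9400 0.0500 0.0000] k=[40 10 12 5 9 0 0]
t=11: x=[39.7000 10.3200 11.9100 5.1100 8.8700 0.0900 0.0000] k=[44 11 12 1 13 3 0]
t=12: x=[43.6700 11.3400 11.8800 1.2300 12.7800 3.0700 0.0300] k=[47 9 10 4 12 2 0]
t=13: x=[46.6200 9.3900 9.9300 4.1400 11.8200 2.0800 0.0200] k=[45 12 7 4 9 1 2]
t=14: x=[44.6700 12.2800 7.0200 4.0800 8.8700 1.0900 1.9900] k=[42 16 3 4 12 0 1]
t=15: x=[41.7400 16.1300 3.1400 4.0700 11.8000 0.1300 0.9900] k=[44 19 4 8 11 4 0]
t=16: x=[43.7500 19.1000 4.1900 7.9900 10.9000 4.0300 0.0400] k=[44 21 8 10 9 7 4]
t=17: x=[43.7700 21.1000 8.1500 9.9700 8.9900 6.9900 4.0300] k=[42 20 8 13 6 6 0]
t=18: x=[41.7800 20.1000 8.1700 12.8800 6.0700 5.9400 0.0600] k=[40 23 8 11 5 3 0]
t=19: x=[39.8300 23.0200 8.1800 10.9100 5.0400 2.9900 0.0300] k=[44 22 12 13 6 4 4]
t=20: x=[43.7800 22.1200 12.1100 12.9200 6.0500 4.0200 4.0000] k=[48 22 16 15 5 5 7]
t=21: x=[47.7400 22.2000 16.0500 14.9100 5.1000 5.0200 6.9800] k=[47 26 18 14 6 1 8]
t=22: x=[46.7900 26.1300 18.0400 13.9600 6.0300 1.1200 7.9300] k=[44 30 22 18 10 0 4]
t=23: x=[43.8600 30.0600 22.0400 17.9600 9.9800 0.1400 3.9600] k=[46 27 25 22 13 3 0]
t=24: x=[45.8100 27.1700 24.9900 21.9400 12.9900 3.0700 0.0300] k=[44 23 25 19 12 3 0]
t=25: x=[43.7900 23.2300 24.9200 18.9900 11.9800 3.0600 0.0300] k=[44 21 21 16 15 7 0]

0.217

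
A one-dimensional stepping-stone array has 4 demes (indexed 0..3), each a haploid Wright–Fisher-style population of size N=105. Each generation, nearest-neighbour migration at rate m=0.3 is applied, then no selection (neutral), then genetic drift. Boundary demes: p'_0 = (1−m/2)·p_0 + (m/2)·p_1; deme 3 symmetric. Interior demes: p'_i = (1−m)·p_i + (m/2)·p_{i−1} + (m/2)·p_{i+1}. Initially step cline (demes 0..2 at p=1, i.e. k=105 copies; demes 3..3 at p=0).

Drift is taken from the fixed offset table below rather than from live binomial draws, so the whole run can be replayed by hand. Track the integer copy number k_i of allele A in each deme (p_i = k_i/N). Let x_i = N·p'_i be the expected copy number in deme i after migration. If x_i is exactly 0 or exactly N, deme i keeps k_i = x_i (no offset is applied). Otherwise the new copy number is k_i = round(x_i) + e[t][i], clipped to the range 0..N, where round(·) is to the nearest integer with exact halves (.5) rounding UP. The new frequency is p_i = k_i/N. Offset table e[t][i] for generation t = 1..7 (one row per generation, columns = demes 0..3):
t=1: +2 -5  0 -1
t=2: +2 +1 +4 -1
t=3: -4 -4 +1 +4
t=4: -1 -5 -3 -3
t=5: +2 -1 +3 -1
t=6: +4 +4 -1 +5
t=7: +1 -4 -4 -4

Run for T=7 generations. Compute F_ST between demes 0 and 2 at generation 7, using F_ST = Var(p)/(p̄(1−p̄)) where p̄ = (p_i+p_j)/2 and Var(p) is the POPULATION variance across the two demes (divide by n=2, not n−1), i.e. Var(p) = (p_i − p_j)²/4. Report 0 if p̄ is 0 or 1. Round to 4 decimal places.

t=0: k=[105 105 105 0]
t=1: x=[105.0000 105.0000 89.2500 15.7500] k=[105 105 89 15]
t=2: x=[105.0000 102.6000 80.3000 26.1000] k=[105 104 84 25]
t=3: x=[104.8500 101.1500 78.1500 33.8500] k=[101 97 79 38]
t=4: x=[100.4000 94.9000 75.5500 44.1500] k=[99 90 73 41]
t=5: x=[97.6500 88.8000 70.7500 45.8000] k=[100 88 74 45]
t=6: x=[98.2000 87.7000 71.7500 49.3500] k=[102 92 71 54]
t=7: x=[100.5000 90.3500 71.6000 56.5500] k=[102 86 68 53]

0.1700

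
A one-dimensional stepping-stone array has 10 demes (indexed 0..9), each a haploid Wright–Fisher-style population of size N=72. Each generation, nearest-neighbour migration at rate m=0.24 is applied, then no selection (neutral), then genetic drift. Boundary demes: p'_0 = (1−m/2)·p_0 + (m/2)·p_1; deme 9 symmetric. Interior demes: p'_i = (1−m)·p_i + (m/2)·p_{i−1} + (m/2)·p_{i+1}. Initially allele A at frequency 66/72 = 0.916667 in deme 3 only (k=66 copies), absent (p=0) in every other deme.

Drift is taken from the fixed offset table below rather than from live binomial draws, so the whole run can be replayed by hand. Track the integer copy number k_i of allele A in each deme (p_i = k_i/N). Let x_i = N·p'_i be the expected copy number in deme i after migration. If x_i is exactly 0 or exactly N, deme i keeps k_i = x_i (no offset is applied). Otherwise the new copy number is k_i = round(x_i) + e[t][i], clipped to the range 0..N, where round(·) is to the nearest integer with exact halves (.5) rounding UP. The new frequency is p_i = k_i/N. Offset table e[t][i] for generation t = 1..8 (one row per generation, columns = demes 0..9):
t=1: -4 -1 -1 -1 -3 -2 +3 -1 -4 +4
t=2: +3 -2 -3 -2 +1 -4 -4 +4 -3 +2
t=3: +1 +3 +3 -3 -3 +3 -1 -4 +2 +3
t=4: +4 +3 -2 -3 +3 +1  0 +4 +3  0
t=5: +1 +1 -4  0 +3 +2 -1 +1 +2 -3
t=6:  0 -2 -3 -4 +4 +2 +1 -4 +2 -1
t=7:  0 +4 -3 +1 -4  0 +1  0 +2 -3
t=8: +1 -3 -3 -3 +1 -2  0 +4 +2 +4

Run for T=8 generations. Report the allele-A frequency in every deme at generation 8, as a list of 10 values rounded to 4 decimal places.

[0.0972, 0.0833, 0.0417, 0.1389, 0.1944, 0.0972, 0.0556, 0.0556, 0.0000, 0.0000]

t=0: k=[0 0 0 66 0 0 0 0 0 0]
t=1: x=[0.0000 0.0000 7.9200 50.1600 7.9200 0.0000 0.0000 0.0000 0.0000 0.0000] k=[0 0 7 49 5 0 0 0 0 0]
t=2: x=[0.0000 0.8400 11.2000 38.6800 9.6800 0.6000 0.0000 0.0000 0.0000 0.0000] k=[0 0 8 37 11 0 0 0 0 0]
t=3: x=[0.0000 0.9600 10.5200 30.4000 12.8000 1.3200 0.0000 0.0000 0.0000 0.0000] k=[0 4 14 27 10 4 0 0 0 0]
t=4: x=[0.4800 4.7200 14.3600 23.4000 11.3200 4.2400 0.4800 0.0000 0.0000 0.0000] k=[4 8 12 20 14 5 0 0 0 0]
t=5: x=[4.4800 8.0000 12.4800 18.3200 13.6400 5.4800 0.6000 0.0000 0.0000 0.0000] k=[5 9 8 18 17 7 0 0 0 0]
t=6: x=[5.4800 8.4000 9.3200 16.6800 15.9200 7.3600 0.8400 0.0000 0.0000 0.0000] k=[5 6 6 13 20 9 2 0 0 0]
t=7: x=[5.1200 5.8800 6.8400 13.0000 17.8400 9.4800 2.6000 0.2400 0.0000 0.0000] k=[5 10 4 14 14 9 4 0 0 0]
t=8: x=[5.6000 8.6800 5.9200 12.8000 13.4000 9.0000 4.1200 0.4800 0.0000 0.0000] k=[7 6 3 10 14 7 4 4 0 0]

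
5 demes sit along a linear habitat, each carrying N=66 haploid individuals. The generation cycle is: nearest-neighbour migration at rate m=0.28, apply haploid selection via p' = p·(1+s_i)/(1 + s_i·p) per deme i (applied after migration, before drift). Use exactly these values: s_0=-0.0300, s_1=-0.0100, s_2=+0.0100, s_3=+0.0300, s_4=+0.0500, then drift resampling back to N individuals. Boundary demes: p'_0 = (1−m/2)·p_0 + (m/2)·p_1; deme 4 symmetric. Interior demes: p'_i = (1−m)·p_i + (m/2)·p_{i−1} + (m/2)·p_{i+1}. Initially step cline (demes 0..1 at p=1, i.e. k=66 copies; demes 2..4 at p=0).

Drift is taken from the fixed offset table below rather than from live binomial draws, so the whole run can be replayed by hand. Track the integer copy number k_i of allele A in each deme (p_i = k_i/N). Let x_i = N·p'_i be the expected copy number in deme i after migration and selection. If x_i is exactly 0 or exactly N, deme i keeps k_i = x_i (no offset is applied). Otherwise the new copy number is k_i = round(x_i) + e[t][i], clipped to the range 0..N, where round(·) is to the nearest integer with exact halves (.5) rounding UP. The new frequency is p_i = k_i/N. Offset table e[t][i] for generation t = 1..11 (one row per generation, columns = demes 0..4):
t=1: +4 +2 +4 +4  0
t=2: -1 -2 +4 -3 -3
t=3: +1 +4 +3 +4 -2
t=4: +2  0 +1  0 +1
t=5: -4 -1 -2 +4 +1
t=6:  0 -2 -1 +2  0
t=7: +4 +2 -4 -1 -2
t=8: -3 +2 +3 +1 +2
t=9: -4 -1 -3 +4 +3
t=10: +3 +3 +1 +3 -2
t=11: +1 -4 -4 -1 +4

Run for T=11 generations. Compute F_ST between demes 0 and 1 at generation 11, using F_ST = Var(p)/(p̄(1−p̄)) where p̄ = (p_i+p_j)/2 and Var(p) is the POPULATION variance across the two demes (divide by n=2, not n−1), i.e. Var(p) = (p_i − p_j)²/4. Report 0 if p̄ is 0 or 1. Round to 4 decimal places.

t=0: k=[66 66 0 0 0]
t=1: x=[66.0000 56.6798 9.3194 0.0000 0.0000] k=[66 59 13 0 0]
t=2: x=[64.9902 53.4381 17.7488 1.8731 0.0000] k=[64 51 22 0 0]
t=3: x=[62.0689 48.6317 23.1293 3.1680 0.0000] k=[63 53 26 7 0]
t=4: x=[61.4733 50.5011 27.2791 8.9053 1.0282] k=[63 51 28 9 2]
t=5: x=[61.1858 49.3351 28.7213 10.9473 3.1220] k=[57 48 27 15 4]
t=6: x=[55.4733 46.1809 28.4209 15.4876 5.7927] k=[55 44 27 17 6]
t=7: x=[53.1477 43.0097 28.1405 17.2337 7.8720] k=[57 45 24 16 6]
t=8: x=[55.0445 43.5915 25.9766 16.0767 7.7267] k=[52 46 29 17 10]
t=9: x=[50.8067 44.3139 29.8626 18.0855 11.4339] k=[47 43 27 22 14]
t=10: x=[46.0182 41.1645 28.7013 22.0115 15.6962] k=[49 44 30 25 14]
t=11: x=[47.9027 42.5884 31.4238 24.6145 16.1271] k=[49 39 27 24 20]

0.0258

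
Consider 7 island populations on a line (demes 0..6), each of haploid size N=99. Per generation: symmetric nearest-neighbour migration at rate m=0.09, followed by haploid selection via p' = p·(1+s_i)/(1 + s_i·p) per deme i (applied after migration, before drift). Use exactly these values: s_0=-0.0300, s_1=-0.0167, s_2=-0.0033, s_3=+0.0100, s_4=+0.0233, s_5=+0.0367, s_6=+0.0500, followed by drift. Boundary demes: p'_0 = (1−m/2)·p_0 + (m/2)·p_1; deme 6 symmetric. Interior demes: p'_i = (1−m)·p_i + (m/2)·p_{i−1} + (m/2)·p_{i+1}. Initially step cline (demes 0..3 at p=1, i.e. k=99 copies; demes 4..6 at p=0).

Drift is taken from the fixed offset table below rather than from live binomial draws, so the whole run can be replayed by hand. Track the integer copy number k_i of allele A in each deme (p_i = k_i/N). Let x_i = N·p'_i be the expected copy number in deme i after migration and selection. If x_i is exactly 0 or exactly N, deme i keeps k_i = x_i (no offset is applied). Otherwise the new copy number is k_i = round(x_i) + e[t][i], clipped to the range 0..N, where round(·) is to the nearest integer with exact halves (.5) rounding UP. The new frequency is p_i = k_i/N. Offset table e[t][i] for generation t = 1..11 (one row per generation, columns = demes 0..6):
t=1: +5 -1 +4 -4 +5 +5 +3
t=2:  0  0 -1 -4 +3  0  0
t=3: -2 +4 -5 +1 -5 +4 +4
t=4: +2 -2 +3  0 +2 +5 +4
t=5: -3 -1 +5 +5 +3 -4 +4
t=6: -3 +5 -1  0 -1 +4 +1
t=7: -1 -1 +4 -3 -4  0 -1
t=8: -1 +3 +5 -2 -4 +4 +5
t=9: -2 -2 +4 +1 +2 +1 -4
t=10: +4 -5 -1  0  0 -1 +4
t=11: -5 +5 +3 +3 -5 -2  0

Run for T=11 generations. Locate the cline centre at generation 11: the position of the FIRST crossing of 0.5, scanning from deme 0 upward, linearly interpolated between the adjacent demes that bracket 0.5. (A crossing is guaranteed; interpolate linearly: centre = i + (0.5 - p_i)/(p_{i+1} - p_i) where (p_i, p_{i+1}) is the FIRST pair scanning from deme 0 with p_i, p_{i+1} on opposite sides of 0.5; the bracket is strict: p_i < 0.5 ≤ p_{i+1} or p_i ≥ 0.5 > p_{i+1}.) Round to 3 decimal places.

3.500

t=0: k=[99 99 99 99 0 0 0]
t=1: x=[99.0000 99.0000 99.0000 94.5871 4.5540 0.0000 0.0000] k=[99 99 99 91 10 0 0]
t=2: x=[99.0000 99.0000 98.6388 87.8141 13.4606 0.4664 0.0000] k=[99 99 98 84 16 0 0]
t=3: x=[99.0000 98.9542 97.4098 81.7124 18.6867 0.7462 0.0000] k=[99 99 92 83 14 5 0]
t=4: x=[99.0000 98.6797 91.8882 80.4505 17.0222 5.3598 0.2362] k=[99 97 95 80 19 10 4]
t=5: x=[98.9072 96.9667 94.4005 78.0946 21.7281 10.4676 4.4739] k=[96 96 99 83 25 6 8]
t=6: x=[95.9101 96.0878 98.1422 81.2554 27.2071 7.1814 8.2725] k=[93 99 97 81 26 11 9]
t=7: x=[93.1033 98.6339 96.3615 79.4019 28.2628 11.9588 9.5009] k=[92 98 99 76 24 12 9]
t=8: x=[92.0764 97.7545 97.9165 74.8770 26.2418 12.8014 9.5477] k=[91 99 99 73 22 17 15]
t=9: x=[91.1425 98.6339 97.8262 72.0705 24.4921 17.6517 15.7247] k=[89 97 99 73 26 19 12]
t=10: x=[89.0917 96.6923 97.7359 72.2497 28.2628 19.5595 12.8508] k=[93 92 97 72 28 19 17]
t=11: x=[92.7798 92.1636 95.6393 71.3437 30.0549 19.8815 17.7909] k=[88 97 99 74 25 18 18]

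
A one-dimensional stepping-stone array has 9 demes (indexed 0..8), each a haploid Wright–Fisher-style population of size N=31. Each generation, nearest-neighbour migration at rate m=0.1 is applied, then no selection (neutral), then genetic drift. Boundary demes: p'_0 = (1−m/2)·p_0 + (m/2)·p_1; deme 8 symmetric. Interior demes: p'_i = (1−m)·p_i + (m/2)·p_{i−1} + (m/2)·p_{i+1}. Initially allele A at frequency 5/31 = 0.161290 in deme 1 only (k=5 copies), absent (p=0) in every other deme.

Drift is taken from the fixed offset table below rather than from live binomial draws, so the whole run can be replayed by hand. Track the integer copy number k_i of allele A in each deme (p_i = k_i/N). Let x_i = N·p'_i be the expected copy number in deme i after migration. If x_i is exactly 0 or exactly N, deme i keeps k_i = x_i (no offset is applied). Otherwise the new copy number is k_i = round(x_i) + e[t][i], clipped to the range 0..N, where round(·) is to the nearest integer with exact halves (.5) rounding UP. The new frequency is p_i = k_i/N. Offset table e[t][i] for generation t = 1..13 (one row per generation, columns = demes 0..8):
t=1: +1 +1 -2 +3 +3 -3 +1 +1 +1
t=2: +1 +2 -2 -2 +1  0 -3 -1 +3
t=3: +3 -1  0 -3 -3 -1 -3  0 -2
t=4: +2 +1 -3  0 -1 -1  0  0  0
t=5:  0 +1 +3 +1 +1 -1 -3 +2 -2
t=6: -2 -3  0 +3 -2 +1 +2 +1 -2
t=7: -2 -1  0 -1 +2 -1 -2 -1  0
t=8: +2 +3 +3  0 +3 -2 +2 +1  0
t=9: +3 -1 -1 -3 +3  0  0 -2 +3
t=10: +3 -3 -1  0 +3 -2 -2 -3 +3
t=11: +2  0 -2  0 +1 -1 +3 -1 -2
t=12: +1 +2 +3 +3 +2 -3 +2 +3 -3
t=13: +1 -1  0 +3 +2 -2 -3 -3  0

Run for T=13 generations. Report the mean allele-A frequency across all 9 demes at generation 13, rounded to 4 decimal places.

0.1577

t=0: k=[0 5 0 0 0 0 0 0 0]
t=1: x=[0.2500 4.5000 0.2500 0.0000 0.0000 0.0000 0.0000 0.0000 0.0000] k=[1 6 0 0 0 0 0 0 0]
t=2: x=[1.2500 5.4500 0.3000 0.0000 0.0000 0.0000 0.0000 0.0000 0.0000] k=[2 7 0 0 0 0 0 0 0]
t=3: x=[2.2500 6.4000 0.3500 0.0000 0.0000 0.0000 0.0000 0.0000 0.0000] k=[5 5 0 0 0 0 0 0 0]
t=4: x=[5.0000 4.7500 0.2500 0.0000 0.0000 0.0000 0.0000 0.0000 0.0000] k=[7 6 0 0 0 0 0 0 0]
t=5: x=[6.9500 5.7500 0.3000 0.0000 0.0000 0.0000 0.0000 0.0000 0.0000] k=[7 7 3 0 0 0 0 0 0]
t=6: x=[7.0000 6.8000 3.0500 0.1500 0.0000 0.0000 0.0000 0.0000 0.0000] k=[5 4 3 3 0 0 0 0 0]
t=7: x=[4.9500 4.0000 3.0500 2.8500 0.1500 0.0000 0.0000 0.0000 0.0000] k=[3 3 3 2 2 0 0 0 0]
t=8: x=[3.0000 3.0000 2.9500 2.0500 1.9000 0.1000 0.0000 0.0000 0.0000] k=[5 6 6 2 5 0 0 0 0]
t=9: x=[5.0500 5.9500 5.8000 2.3500 4.6000 0.2500 0.0000 0.0000 0.0000] k=[8 5 5 0 8 0 0 0 0]
t=10: x=[7.8500 5.1500 4.7500 0.6500 7.2000 0.4000 0.0000 0.0000 0.0000] k=[11 2 4 1 10 0 0 0 0]
t=11: x=[10.5500 2.5500 3.7500 1.6000 9.0500 0.5000 0.0000 0.0000 0.0000] k=[13 3 2 2 10 0 0 0 0]
t=12: x=[12.5000 3.4500 2.0500 2.4000 9.1000 0.5000 0.0000 0.0000 0.0000] k=[14 5 5 5 11 0 0 0 0]
t=13: x=[13.5500 5.4500 5.0000 5.3000 10.1500 0.5500 0.0000 0.0000 0.0000] k=[15 4 5 8 12 0 0 0 0]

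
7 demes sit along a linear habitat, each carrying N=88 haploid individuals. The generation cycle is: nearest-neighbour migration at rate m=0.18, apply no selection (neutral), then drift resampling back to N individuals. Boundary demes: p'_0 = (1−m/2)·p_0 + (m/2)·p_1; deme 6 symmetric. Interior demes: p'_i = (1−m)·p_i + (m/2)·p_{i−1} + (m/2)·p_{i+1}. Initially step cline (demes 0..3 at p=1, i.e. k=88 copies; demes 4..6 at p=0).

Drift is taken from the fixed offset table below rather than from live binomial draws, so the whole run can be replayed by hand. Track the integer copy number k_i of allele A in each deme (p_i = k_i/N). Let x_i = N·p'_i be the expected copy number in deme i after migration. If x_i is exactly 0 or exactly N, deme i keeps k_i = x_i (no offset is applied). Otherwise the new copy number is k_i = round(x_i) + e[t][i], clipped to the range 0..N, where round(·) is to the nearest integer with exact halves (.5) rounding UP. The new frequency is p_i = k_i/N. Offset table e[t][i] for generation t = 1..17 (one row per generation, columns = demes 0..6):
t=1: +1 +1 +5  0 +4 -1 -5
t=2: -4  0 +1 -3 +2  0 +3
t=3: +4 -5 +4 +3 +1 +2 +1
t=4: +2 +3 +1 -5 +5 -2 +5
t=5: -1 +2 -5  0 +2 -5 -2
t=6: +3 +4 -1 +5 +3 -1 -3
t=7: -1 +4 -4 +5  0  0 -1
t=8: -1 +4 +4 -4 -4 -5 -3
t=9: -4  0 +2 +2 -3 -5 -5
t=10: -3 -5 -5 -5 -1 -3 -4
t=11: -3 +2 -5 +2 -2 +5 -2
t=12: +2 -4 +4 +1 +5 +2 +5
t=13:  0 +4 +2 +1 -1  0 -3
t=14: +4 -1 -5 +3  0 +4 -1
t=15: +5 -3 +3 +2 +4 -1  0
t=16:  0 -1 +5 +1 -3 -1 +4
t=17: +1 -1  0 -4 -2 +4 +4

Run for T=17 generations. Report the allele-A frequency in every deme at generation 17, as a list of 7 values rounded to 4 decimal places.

t=0: k=[88 88 88 88 0 0 0]
t=1: x=[88.0000 88.0000 88.0000 80.0800 7.9200 0.0000 0.0000] k=[88 88 88 80 12 0 0]
t=2: x=[88.0000 88.0000 87.2800 74.6000 17.0400 1.0800 0.0000] k=[88 88 88 72 19 1 0]
t=3: x=[88.0000 88.0000 86.5600 68.6700 22.1500 2.5300 0.0900] k=[88 88 88 72 23 5 1]
t=4: x=[88.0000 88.0000 86.5600 69.0300 25.7900 6.2600 1.3600] k=[88 88 88 64 31 4 6]
t=5: x=[88.0000 88.0000 85.8400 63.1900 31.5400 6.6100 5.8200] k=[88 88 81 63 34 2 4]
t=6: x=[88.0000 87.3700 80.0100 62.0100 33.7300 5.0600 3.8200] k=[88 88 79 67 37 4 1]
t=7: x=[88.0000 87.1900 78.7300 65.3800 36.7300 6.7000 1.2700] k=[88 88 75 70 37 7 0]
t=8: x=[88.0000 86.8300 75.7200 67.4800 37.2700 9.0700 0.6300] k=[88 88 80 63 33 4 0]
t=9: x=[88.0000 87.2800 79.1900 61.8300 33.0900 6.2500 0.3600] k=[88 87 81 64 30 1 0]
t=10: x=[87.9100 86.5500 80.0100 62.4700 30.4500 3.5200 0.0900] k=[85 82 75 57 29 1 0]
t=11: x=[84.7300 81.6400 74.0100 56.1000 29.0000 3.4300 0.0900] k=[82 84 69 58 27 8 0]
t=12: x=[82.1800 82.4700 69.3600 56.2000 28.0800 8.9900 0.7200] k=[84 78 73 57 33 11 6]
t=13: x=[83.4600 78.0900 72.0100 56.2800 33.1800 12.5300 6.4500] k=[83 82 74 57 32 13 3]
t=14: x=[82.9100 81.3700 73.1900 56.2800 32.5400 13.8100 3.9000] k=[87 80 68 59 33 18 3]
t=15: x=[86.3700 79.5500 68.2700 57.4700 33.9900 18.0000 4.3500] k=[88 77 71 59 38 17 4]
t=16: x=[87.0100 77.4500 70.4600 58.1900 38.0000 17.7200 5.1700] k=[87 76 75 59 35 17 9]
t=17: x=[86.0100 76.9000 73.6500 58.2800 35.5400 17.9000 9.7200] k=[87 76 74 54 34 22 14]

[0.9886, 0.8636, 0.8409, 0.6136, 0.3864, 0.2500, 0.1591]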